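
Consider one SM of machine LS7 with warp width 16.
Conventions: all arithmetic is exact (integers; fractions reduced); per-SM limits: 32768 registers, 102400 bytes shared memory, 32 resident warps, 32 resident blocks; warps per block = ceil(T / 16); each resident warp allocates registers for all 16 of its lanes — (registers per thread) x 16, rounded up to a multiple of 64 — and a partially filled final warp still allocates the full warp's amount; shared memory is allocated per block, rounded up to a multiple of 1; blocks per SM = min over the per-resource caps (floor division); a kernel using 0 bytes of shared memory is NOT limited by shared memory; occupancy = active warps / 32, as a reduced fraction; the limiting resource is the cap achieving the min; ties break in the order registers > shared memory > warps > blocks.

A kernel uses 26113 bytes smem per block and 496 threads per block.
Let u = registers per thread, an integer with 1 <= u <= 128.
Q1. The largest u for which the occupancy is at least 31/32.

Answer: u = 64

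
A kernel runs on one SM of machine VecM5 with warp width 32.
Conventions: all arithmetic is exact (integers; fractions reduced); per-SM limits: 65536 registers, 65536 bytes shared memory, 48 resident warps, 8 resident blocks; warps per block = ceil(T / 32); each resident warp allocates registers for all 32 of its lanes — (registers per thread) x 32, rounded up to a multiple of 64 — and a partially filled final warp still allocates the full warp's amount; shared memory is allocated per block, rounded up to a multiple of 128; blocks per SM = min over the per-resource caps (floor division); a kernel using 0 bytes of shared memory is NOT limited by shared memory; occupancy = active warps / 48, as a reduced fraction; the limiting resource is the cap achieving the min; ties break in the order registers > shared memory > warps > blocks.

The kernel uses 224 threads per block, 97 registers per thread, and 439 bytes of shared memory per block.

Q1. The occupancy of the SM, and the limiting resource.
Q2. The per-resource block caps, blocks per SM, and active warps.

Answer: occupancy 7/24, limited by registers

registers: 2 blocks
shared memory: 128 blocks
warps: 6 blocks
blocks: 8 blocks

Answer: 2 blocks, 14 active warps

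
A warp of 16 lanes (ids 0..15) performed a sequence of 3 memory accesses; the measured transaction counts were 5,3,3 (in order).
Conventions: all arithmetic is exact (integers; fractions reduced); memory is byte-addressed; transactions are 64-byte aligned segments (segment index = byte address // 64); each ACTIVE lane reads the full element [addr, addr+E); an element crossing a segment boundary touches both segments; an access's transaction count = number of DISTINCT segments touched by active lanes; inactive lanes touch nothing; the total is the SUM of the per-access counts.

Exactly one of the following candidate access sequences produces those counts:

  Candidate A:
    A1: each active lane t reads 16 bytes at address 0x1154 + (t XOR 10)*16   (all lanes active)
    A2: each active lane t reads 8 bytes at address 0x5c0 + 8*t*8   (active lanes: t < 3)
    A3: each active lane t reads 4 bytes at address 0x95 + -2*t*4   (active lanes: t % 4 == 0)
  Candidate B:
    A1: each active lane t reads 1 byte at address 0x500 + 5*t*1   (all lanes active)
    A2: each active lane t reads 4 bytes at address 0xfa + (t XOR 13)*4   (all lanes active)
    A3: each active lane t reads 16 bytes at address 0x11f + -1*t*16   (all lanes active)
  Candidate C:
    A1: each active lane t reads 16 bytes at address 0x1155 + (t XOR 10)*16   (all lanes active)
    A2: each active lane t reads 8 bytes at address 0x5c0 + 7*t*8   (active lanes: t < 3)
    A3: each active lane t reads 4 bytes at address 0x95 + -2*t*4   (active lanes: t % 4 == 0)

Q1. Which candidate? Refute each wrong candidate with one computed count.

B: A1 gives 2 transactions, not 5
C: A2 gives 2 transactions, not 3
A: all counts match (5,3,3)

Answer: A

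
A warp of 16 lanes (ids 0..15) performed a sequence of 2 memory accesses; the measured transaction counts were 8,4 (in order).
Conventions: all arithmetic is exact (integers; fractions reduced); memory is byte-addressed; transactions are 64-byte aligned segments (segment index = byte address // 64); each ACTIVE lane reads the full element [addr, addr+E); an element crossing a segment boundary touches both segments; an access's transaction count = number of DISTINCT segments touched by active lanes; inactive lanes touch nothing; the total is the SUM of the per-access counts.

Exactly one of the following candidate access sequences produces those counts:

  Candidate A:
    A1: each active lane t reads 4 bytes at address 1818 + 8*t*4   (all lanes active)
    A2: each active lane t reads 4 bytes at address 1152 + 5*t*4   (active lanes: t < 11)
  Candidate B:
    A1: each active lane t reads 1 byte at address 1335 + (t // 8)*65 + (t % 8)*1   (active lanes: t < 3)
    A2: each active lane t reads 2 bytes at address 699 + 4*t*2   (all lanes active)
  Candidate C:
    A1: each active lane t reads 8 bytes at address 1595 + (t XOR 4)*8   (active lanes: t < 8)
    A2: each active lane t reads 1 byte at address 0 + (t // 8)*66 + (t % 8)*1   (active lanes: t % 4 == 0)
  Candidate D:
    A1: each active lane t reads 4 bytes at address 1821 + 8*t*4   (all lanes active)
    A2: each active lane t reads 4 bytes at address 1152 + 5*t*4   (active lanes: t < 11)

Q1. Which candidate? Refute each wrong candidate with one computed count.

B: A1 gives 1 transaction, not 8
C: A1 gives 2 transactions, not 8
D: A1 gives 9 transactions, not 8
A: all counts match (8,4)

Answer: A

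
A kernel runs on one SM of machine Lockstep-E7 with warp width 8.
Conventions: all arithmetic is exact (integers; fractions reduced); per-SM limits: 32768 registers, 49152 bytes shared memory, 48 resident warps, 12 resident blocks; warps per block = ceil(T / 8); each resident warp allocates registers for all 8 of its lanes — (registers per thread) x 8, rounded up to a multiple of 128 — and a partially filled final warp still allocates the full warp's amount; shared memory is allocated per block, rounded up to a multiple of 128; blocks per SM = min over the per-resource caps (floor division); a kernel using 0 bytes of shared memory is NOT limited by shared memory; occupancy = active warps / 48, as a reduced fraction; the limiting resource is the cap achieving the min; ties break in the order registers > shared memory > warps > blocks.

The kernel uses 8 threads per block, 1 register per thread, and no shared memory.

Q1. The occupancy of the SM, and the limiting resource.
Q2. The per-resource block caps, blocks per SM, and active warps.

Answer: occupancy 1/4, limited by blocks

registers: 256 blocks
shared memory: no limit (kernel uses none)
warps: 48 blocks
blocks: 12 blocks

Answer: 12 blocks, 12 active warps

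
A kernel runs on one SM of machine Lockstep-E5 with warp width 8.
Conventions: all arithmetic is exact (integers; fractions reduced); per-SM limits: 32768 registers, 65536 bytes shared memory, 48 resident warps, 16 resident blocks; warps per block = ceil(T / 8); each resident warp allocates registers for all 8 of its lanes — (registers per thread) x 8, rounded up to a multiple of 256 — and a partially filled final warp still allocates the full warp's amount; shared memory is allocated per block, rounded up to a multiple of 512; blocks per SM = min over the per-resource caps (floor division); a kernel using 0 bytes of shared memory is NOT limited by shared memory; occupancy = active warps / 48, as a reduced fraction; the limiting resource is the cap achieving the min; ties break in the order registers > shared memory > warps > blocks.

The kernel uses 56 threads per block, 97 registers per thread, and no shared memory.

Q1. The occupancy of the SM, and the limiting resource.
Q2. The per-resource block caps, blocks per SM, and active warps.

Answer: occupancy 7/12, limited by registers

registers: 4 blocks
shared memory: no limit (kernel uses none)
warps: 6 blocks
blocks: 16 blocks

Answer: 4 blocks, 28 active warps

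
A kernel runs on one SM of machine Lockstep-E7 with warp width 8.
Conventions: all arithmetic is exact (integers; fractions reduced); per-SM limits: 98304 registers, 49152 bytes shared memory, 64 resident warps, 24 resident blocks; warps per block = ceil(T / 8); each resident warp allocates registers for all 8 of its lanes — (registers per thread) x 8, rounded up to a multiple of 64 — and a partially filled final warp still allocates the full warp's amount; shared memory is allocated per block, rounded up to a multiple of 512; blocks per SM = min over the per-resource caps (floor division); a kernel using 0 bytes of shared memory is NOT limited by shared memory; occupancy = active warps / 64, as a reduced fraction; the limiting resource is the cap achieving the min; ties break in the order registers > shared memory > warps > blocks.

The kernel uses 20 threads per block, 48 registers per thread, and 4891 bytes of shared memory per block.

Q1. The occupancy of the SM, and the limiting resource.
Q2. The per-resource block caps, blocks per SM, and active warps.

Answer: occupancy 27/64, limited by shared memory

registers: 85 blocks
shared memory: 9 blocks
warps: 21 blocks
blocks: 24 blocks

Answer: 9 blocks, 27 active warps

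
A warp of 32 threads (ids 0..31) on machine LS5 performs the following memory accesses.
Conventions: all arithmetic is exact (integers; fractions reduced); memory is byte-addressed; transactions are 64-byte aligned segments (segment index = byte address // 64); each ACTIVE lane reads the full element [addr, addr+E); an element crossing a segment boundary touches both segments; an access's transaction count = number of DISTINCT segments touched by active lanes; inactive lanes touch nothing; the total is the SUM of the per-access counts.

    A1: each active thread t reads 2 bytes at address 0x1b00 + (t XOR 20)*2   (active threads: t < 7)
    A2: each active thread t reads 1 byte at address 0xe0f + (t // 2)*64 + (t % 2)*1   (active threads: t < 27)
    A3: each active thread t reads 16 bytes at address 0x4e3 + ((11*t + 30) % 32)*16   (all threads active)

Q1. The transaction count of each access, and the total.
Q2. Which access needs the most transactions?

A1: 1 transaction
A2: 14 transactions
A3: 9 transactions

Answer: 1,14,9; total 24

Answer: A2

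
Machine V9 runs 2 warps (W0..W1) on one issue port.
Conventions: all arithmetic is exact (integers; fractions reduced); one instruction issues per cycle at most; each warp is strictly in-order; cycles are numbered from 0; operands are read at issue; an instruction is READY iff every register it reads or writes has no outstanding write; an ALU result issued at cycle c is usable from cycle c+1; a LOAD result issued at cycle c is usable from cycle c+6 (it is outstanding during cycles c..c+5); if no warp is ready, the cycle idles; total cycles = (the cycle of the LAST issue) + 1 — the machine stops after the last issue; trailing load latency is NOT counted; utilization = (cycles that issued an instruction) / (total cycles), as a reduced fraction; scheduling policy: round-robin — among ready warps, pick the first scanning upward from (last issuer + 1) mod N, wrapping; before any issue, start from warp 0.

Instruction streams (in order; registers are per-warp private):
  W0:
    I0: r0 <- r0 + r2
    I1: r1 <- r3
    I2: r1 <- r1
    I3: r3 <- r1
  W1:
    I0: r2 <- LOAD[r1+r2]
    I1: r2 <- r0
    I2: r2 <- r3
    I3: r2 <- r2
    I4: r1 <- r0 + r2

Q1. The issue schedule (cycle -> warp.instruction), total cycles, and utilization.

cycle 0: W0.I0
cycle 1: W1.I0
cycle 2: W0.I1
cycle 3: W0.I2
cycle 4: W0.I3
cycle 5: idle
cycle 6: idle
cycle 7: W1.I1
cycle 8: W1.I2
cycle 9: W1.I3
cycle 10: W1.I4

Answer: 11 cycles, utilization 9/11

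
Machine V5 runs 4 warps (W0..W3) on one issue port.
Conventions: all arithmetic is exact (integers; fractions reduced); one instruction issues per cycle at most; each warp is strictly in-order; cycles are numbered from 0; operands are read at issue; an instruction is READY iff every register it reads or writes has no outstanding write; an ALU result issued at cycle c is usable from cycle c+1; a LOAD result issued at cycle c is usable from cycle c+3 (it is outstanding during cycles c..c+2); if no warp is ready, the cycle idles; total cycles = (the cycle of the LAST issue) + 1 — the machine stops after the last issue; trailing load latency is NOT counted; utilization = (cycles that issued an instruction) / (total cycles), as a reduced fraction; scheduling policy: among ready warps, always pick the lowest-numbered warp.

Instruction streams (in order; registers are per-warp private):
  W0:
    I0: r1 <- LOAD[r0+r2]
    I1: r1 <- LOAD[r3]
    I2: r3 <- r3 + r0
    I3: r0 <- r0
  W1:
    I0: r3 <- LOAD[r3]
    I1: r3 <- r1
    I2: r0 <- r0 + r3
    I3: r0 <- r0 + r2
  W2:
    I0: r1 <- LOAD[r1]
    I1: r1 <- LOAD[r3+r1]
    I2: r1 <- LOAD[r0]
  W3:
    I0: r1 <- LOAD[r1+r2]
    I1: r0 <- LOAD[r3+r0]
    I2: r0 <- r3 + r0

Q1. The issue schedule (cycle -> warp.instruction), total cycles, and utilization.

cycle 0: W0.I0
cycle 1: W1.I0
cycle 2: W2.I0
cycle 3: W0.I1
cycle 4: W0.I2
cycle 5: W0.I3
cycle 6: W1.I1
cycle 7: W1.I2
cycle 8: W1.I3
cycle 9: W2.I1
cycle 10: W3.I0
cycle 11: W3.I1
cycle 12: W2.I2
cycle 13: idle
cycle 14: W3.I2

Answer: 15 cycles, utilization 14/15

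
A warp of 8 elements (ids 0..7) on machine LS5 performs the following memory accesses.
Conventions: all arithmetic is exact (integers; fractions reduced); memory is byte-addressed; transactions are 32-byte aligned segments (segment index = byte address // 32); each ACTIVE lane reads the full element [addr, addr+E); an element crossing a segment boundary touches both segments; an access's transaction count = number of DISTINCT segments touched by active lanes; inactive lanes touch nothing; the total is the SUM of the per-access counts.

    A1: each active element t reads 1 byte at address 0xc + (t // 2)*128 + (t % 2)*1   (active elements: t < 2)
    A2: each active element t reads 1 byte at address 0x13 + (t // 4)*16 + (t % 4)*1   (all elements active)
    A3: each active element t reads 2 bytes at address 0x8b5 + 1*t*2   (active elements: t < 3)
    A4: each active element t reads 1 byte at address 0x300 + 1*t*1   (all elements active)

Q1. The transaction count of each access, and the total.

A1: 1 transaction
A2: 2 transactions
A3: 1 transaction
A4: 1 transaction

Answer: 1,2,1,1; total 5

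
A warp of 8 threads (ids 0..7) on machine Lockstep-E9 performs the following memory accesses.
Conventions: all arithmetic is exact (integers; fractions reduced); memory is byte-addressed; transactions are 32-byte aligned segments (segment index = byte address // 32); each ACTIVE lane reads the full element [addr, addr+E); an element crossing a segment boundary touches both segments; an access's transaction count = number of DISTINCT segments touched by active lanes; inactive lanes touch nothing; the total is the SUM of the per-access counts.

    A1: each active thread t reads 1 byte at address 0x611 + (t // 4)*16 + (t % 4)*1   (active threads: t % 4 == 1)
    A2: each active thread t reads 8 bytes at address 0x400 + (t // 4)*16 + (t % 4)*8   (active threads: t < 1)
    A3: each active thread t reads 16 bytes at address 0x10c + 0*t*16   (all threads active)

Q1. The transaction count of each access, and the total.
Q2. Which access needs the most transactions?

A1: 2 transactions
A2: 1 transaction
A3: 1 transaction

Answer: 2,1,1; total 4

Answer: A1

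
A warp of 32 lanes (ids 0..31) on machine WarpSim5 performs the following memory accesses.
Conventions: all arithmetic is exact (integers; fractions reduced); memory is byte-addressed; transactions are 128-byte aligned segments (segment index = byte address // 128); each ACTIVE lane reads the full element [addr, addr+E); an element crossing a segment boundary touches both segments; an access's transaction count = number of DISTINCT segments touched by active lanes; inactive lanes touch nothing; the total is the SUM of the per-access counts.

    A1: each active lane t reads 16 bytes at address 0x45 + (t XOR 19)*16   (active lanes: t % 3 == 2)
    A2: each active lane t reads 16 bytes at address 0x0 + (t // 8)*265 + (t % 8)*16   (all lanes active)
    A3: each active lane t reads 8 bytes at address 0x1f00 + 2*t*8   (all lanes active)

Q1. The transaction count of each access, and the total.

A1: 5 transactions
A2: 7 transactions
A3: 4 transactions

Answer: 5,7,4; total 16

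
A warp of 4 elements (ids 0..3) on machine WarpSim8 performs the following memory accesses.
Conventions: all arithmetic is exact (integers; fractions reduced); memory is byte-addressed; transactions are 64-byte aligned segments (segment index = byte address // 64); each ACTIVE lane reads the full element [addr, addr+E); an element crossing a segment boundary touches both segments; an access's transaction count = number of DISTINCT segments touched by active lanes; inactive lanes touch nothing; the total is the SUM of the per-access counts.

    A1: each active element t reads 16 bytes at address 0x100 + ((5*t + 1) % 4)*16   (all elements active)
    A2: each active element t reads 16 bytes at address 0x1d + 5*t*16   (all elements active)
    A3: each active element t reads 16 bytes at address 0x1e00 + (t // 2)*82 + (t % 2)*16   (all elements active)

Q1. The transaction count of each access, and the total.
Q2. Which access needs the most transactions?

A1: 1 transaction
A2: 5 transactions
A3: 2 transactions

Answer: 1,5,2; total 8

Answer: A2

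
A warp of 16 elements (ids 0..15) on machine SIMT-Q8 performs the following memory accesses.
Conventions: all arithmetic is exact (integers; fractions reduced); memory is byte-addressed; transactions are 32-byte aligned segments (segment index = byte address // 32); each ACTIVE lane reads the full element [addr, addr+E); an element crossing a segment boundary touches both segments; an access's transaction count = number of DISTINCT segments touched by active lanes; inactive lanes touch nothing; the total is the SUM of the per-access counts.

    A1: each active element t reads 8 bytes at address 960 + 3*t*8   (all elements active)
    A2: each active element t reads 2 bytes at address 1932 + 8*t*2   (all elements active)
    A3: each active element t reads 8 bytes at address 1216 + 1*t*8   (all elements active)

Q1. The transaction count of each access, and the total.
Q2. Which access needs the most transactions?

A1: 12 transactions
A2: 8 transactions
A3: 4 transactions

Answer: 12,8,4; total 24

Answer: A1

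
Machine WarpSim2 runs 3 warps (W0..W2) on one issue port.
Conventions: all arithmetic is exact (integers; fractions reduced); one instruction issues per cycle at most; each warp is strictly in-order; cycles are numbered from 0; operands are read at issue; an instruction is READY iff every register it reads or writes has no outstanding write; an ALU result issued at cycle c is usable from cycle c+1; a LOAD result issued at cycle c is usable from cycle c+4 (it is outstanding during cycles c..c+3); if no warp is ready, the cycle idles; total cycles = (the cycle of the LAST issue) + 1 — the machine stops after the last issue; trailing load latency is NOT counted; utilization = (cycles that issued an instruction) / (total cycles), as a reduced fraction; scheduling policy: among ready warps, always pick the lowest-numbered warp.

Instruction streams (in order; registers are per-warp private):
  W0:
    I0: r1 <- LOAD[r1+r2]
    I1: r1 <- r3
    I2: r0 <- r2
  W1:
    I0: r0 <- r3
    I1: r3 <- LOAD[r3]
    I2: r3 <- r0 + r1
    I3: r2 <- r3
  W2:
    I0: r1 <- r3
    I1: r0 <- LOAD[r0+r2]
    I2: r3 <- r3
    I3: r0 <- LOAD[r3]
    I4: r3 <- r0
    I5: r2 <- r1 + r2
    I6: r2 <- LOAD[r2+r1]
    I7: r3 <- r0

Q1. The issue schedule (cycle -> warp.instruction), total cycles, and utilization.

cycle 0: W0.I0
cycle 1: W1.I0
cycle 2: W1.I1
cycle 3: W2.I0
cycle 4: W0.I1
cycle 5: W0.I2
cycle 6: W1.I2
cycle 7: W1.I3
cycle 8: W2.I1
cycle 9: W2.I2
cycle 10: idle
cycle 11: idle
cycle 12: W2.I3
cycle 13: idle
cycle 14: idle
cycle 15: idle
cycle 16: W2.I4
cycle 17: W2.I5
cycle 18: W2.I6
cycle 19: W2.I7

Answer: 20 cycles, utilization 3/4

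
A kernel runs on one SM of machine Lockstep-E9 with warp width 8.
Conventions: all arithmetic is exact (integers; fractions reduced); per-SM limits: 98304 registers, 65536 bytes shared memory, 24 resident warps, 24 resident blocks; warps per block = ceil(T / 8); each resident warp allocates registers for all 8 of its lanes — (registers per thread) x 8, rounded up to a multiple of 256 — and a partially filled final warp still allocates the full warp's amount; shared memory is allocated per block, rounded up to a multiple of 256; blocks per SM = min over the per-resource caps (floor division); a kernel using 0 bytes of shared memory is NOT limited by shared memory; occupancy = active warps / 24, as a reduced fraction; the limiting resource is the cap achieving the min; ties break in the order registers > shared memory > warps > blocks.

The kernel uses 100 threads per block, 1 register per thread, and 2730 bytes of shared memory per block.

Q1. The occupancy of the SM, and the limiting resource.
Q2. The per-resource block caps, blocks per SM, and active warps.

Answer: occupancy 13/24, limited by warps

registers: 29 blocks
shared memory: 23 blocks
warps: 1 block
blocks: 24 blocks

Answer: 1 block, 13 active warps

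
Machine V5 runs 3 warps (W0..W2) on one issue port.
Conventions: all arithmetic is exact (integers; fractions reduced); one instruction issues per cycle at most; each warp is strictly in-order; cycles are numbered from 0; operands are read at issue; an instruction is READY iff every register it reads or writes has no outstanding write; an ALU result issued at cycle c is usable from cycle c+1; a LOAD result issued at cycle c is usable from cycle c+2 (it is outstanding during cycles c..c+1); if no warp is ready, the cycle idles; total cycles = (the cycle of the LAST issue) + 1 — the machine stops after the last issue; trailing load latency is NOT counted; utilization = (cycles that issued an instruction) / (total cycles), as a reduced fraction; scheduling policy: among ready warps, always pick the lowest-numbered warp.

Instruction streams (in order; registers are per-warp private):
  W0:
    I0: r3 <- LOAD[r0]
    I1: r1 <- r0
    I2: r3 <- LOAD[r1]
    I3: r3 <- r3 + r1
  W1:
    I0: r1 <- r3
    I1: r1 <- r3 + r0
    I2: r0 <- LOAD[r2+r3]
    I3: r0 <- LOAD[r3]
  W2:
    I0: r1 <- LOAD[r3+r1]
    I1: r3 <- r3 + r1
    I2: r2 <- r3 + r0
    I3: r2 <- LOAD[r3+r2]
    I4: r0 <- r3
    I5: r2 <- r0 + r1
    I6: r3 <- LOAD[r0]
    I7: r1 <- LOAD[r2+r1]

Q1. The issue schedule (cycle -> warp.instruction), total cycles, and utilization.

cycle 0: W0.I0
cycle 1: W0.I1
cycle 2: W0.I2
cycle 3: W1.I0
cycle 4: W0.I3
cycle 5: W1.I1
cycle 6: W1.I2
cycle 7: W2.I0
cycle 8: W1.I3
cycle 9: W2.I1
cycle 10: W2.I2
cycle 11: W2.I3
cycle 12: W2.I4
cycle 13: W2.I5
cycle 14: W2.I6
cycle 15: W2.I7

Answer: 16 cycles, utilization 1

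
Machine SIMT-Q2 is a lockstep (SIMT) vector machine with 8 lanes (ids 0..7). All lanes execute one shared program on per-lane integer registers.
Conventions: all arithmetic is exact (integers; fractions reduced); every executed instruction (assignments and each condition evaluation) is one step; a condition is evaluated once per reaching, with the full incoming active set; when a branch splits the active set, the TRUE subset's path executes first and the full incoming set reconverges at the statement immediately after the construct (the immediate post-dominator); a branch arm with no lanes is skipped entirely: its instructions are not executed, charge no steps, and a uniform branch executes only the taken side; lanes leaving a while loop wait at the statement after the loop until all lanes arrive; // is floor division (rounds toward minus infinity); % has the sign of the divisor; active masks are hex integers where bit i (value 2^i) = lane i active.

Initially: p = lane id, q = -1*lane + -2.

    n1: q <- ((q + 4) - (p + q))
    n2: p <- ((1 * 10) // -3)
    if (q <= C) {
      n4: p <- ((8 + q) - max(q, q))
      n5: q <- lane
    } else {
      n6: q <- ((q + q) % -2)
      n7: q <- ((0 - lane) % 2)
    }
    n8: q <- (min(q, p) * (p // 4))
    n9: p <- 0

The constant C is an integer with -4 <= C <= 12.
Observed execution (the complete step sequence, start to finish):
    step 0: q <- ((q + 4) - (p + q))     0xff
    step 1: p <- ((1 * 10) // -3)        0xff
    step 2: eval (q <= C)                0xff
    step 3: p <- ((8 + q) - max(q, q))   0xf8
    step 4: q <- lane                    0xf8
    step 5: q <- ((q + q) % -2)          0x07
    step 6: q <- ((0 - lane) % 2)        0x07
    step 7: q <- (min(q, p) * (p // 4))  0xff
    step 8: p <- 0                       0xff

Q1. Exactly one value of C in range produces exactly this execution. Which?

Answer: C = 1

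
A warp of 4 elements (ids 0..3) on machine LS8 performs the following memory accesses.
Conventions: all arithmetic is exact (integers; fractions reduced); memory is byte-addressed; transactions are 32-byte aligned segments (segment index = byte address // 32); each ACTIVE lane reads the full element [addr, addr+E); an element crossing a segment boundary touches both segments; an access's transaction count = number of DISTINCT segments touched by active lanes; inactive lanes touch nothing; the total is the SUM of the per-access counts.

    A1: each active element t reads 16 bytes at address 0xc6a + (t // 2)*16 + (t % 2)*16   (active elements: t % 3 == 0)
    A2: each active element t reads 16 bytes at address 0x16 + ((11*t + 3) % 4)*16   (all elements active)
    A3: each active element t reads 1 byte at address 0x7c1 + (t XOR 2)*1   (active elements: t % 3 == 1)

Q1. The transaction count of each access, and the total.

A1: 2 transactions
A2: 3 transactions
A3: 1 transaction

Answer: 2,3,1; total 6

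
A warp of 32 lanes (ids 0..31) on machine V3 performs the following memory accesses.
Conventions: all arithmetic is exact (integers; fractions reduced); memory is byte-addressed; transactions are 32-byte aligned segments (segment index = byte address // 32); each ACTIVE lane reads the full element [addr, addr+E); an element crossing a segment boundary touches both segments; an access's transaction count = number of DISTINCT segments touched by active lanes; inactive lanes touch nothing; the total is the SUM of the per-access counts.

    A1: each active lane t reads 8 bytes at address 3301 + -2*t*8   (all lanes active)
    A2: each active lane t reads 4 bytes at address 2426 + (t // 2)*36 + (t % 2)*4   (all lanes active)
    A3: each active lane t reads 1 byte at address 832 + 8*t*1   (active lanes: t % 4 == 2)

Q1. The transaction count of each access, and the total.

A1: 17 transactions
A2: 18 transactions
A3: 8 transactions

Answer: 17,18,8; total 43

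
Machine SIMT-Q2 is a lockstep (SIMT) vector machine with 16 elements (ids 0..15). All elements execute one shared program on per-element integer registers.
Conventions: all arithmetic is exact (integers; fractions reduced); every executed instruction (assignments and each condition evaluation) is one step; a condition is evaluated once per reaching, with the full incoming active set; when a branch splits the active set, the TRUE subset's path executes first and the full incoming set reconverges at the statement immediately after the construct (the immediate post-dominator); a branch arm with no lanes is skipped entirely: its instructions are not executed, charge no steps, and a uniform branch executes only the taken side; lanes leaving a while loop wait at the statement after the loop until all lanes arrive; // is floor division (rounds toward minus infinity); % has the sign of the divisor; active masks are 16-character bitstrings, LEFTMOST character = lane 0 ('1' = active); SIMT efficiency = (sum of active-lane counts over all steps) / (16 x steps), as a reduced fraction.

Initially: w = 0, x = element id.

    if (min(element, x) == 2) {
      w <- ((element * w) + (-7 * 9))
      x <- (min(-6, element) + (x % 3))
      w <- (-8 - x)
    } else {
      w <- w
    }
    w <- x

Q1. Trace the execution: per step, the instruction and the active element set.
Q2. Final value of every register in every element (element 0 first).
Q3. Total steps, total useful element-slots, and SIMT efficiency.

step 0: eval (min(element, x) == 2)  1111111111111111
step 1: w <- ((element * w) + (-7 * 9)) 0010000000000000
step 2: x <- (min(-6, element) + (x % 3)) 0010000000000000
step 3: w <- (-8 - x)                0010000000000000
step 4: w <- w                       1101111111111111
step 5: w <- x                       1111111111111111

Answer: 6 steps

w: 0,1,-4,3,4,5,6,7,8,9,10,11,12,13,14,15
x: 0,1,-4,3,4,5,6,7,8,9,10,11,12,13,14,15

steps = 6; useful = 50; efficiency = 50/96 = 25/48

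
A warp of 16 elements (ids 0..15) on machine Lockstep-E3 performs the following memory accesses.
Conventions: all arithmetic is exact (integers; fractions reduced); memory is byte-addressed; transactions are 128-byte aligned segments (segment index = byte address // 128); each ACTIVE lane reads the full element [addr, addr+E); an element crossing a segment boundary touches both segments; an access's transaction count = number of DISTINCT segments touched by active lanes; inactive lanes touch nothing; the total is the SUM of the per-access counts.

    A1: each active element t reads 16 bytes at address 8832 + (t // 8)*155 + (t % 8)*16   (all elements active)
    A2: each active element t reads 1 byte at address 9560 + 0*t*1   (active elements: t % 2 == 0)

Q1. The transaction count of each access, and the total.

A1: 3 transactions
A2: 1 transaction

Answer: 3,1; total 4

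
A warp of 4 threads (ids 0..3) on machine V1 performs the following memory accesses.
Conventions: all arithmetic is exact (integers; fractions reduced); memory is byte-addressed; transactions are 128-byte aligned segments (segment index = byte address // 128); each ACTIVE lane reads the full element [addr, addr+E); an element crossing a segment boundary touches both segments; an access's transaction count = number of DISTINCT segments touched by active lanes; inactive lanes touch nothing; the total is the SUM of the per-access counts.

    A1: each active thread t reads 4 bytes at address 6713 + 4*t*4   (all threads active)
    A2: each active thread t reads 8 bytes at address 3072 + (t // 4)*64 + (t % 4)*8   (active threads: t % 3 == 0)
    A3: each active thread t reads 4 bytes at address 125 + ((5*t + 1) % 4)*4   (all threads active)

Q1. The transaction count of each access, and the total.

A1: 1 transaction
A2: 1 transaction
A3: 2 transactions

Answer: 1,1,2; total 4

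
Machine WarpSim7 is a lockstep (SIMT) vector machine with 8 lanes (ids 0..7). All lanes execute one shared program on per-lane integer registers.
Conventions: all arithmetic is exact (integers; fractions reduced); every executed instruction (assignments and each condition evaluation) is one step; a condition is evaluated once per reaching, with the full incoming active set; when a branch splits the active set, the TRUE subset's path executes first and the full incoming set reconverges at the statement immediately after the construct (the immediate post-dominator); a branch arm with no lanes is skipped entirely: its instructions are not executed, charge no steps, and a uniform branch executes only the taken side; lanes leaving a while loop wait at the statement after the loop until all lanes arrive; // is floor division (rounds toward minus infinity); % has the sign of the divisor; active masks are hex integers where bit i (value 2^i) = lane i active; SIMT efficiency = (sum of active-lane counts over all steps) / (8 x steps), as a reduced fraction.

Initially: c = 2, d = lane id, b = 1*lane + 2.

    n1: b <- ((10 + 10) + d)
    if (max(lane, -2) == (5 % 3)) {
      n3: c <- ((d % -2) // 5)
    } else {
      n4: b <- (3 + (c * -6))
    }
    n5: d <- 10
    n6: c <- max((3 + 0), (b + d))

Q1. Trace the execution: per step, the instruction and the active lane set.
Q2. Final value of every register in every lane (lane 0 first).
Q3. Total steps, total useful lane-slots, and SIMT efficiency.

step 0: b <- ((10 + 10) + d)         0xff
step 1: eval (max(lane, -2) == (5 % 3)) 0xff
step 2: c <- ((d % -2) // 5)         0x04
step 3: b <- (3 + (c * -6))          0xfb
step 4: d <- 10                      0xff
step 5: c <- max((3 + 0), (b + d))   0xff

Answer: 6 steps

c: 3,3,32,3,3,3,3,3
d: 10,10,10,10,10,10,10,10
b: -9,-9,22,-9,-9,-9,-9,-9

steps = 6; useful = 40; efficiency = 40/48 = 5/6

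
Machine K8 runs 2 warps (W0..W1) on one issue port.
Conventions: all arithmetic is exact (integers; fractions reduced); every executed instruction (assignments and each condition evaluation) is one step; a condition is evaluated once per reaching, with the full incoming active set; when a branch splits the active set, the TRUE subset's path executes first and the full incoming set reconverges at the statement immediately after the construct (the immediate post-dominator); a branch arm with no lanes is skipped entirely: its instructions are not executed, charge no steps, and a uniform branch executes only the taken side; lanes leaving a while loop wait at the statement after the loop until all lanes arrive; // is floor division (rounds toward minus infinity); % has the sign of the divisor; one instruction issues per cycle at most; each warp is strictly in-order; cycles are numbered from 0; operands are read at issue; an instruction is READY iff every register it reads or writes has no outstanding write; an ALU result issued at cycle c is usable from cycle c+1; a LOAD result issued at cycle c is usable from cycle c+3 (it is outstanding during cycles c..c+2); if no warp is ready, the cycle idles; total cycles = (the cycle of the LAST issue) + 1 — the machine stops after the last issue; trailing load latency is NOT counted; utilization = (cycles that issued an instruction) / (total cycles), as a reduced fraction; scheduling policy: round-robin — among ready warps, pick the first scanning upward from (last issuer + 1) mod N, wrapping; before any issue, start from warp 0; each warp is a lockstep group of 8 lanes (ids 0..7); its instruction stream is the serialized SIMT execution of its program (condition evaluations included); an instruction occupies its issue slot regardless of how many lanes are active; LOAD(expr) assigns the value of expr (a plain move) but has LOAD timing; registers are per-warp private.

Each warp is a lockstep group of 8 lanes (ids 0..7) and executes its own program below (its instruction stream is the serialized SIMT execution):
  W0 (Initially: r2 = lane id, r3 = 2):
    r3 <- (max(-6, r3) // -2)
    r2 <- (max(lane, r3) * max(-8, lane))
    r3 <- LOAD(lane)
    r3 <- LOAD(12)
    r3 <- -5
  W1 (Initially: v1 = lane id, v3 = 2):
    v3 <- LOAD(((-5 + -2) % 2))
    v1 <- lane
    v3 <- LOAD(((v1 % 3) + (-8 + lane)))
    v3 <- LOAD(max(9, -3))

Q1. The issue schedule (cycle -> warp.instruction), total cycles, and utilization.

cycle 0: W0.I0
cycle 1: W1.I0
cycle 2: W0.I1
cycle 3: W1.I1
cycle 4: W0.I2
cycle 5: W1.I2
cycle 6: idle
cycle 7: W0.I3
cycle 8: W1.I3
cycle 9: idle
cycle 10: W0.I4

Answer: 11 cycles, utilization 9/11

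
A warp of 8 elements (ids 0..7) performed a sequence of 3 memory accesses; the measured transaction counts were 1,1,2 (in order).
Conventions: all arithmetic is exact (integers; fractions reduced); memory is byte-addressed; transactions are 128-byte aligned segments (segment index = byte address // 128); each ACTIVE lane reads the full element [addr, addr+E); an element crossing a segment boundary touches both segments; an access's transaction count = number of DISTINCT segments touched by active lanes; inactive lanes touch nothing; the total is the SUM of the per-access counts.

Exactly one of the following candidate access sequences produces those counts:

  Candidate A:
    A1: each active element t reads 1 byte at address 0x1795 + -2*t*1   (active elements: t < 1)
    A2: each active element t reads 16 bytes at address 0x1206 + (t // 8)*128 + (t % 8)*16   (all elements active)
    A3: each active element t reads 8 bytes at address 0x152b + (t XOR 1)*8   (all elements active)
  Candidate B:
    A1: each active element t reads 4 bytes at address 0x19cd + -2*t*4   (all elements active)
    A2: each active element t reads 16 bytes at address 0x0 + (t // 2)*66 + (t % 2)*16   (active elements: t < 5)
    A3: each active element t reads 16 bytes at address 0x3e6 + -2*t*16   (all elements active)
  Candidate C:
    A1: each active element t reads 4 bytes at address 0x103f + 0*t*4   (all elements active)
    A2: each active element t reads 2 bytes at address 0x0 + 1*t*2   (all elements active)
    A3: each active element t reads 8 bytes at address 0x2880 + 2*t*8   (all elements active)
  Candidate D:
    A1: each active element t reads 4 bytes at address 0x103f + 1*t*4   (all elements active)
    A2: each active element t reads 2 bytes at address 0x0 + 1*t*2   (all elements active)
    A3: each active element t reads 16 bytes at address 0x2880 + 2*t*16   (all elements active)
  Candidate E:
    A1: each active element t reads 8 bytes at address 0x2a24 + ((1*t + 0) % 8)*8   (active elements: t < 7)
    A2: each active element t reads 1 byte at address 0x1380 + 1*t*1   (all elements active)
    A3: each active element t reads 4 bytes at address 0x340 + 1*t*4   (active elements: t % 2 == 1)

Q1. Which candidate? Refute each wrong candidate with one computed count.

A: A2 gives 2 transactions, not 1
B: A2 gives 2 transactions, not 1
C: A3 gives 1 transaction, not 2
E: A3 gives 1 transaction, not 2
D: all counts match (1,1,2)

Answer: D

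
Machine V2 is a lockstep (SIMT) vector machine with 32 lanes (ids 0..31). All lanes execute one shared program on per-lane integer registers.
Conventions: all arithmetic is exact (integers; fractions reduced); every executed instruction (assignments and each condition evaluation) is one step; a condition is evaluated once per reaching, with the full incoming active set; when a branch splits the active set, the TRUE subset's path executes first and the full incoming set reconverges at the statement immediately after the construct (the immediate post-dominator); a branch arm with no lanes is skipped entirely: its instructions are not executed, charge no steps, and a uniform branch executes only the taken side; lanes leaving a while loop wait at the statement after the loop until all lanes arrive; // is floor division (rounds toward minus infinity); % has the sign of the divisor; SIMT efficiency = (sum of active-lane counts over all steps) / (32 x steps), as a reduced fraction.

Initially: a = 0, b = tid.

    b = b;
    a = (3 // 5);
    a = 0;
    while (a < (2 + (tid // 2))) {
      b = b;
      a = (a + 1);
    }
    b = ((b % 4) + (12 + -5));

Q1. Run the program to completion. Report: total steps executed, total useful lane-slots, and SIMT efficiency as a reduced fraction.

Answer: 56 steps, 1072 useful, 67/112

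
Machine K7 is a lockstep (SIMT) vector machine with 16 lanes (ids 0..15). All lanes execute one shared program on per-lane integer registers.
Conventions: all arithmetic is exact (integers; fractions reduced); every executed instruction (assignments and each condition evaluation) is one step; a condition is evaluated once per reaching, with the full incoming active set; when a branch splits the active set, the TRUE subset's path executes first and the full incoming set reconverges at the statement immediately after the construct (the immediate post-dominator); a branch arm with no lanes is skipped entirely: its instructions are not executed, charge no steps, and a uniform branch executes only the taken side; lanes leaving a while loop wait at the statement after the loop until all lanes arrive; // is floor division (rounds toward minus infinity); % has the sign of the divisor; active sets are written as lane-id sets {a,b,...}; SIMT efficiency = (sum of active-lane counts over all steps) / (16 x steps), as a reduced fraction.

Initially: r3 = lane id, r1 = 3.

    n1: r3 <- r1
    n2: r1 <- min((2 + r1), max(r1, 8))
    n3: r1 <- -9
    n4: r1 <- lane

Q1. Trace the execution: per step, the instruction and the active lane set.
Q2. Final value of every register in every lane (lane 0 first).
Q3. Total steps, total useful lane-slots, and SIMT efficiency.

step 0: r3 <- r1                     {0,1,2,3,4,5,6,7,8,9,10,11,12,13,14,15}
step 1: r1 <- min((2 + r1), max(r1, 8)) {0,1,2,3,4,5,6,7,8,9,10,11,12,13,14,15}
step 2: r1 <- -9                     {0,1,2,3,4,5,6,7,8,9,10,11,12,13,14,15}
step 3: r1 <- lane                   {0,1,2,3,4,5,6,7,8,9,10,11,12,13,14,15}

Answer: 4 steps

r3: 3,3,3,3,3,3,3,3,3,3,3,3,3,3,3,3
r1: 0,1,2,3,4,5,6,7,8,9,10,11,12,13,14,15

steps = 4; useful = 64; efficiency = 64/64 = 1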